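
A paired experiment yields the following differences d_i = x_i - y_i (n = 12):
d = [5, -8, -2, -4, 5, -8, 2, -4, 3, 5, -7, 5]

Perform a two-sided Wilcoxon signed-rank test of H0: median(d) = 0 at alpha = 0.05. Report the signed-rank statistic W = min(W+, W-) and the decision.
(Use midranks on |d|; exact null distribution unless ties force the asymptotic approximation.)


Step 1: Drop any zero differences (none here) and take |d_i|.
|d| = [5, 8, 2, 4, 5, 8, 2, 4, 3, 5, 7, 5]
Step 2: Midrank |d_i| (ties get averaged ranks).
ranks: |5|->7.5, |8|->11.5, |2|->1.5, |4|->4.5, |5|->7.5, |8|->11.5, |2|->1.5, |4|->4.5, |3|->3, |5|->7.5, |7|->10, |5|->7.5
Step 3: Attach original signs; sum ranks with positive sign and with negative sign.
W+ = 7.5 + 7.5 + 1.5 + 3 + 7.5 + 7.5 = 34.5
W- = 11.5 + 1.5 + 4.5 + 11.5 + 4.5 + 10 = 43.5
(Check: W+ + W- = 78 should equal n(n+1)/2 = 78.)
Step 4: Test statistic W = min(W+, W-) = 34.5.
Step 5: Ties in |d|, so use the tie-corrected normal approximation.
        E[W] = n(n+1)/4 = 12*13/4 = 39.
        Tie groups: |d|=2 (t=2), |d|=4 (t=2), |d|=5 (t=4), |d|=8 (t=2); sum(t^3 - t) = 78.
        Var[W] = n(n+1)(2n+1)/24 - sum(t^3-t)/48 = 3900/24 - 78/48 = 160.875.
        z = (W - E[W]) / sqrt(Var[W]) = (34.5 - 39) / 12.6837 = -0.3548.
        Two-sided p = 2*Phi(z) = 0.722749.
Step 6: alpha = 0.05. fail to reject H0.

W+ = 34.5, W- = 43.5, W = min = 34.5, p = 0.722749, fail to reject H0.


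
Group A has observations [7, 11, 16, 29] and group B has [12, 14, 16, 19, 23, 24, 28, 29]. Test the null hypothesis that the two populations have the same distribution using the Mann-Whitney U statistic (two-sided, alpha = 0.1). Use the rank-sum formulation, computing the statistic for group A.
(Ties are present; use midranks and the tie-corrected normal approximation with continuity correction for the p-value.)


Step 1: Combine and sort all 12 observations; assign midranks.
sorted (value, group): (7,X), (11,X), (12,Y), (14,Y), (16,X), (16,Y), (19,Y), (23,Y), (24,Y), (28,Y), (29,X), (29,Y)
ranks: 7->1, 11->2, 12->3, 14->4, 16->5.5, 16->5.5, 19->7, 23->8, 24->9, 28->10, 29->11.5, 29->11.5
Step 2: Rank sum for X: R1 = 1 + 2 + 5.5 + 11.5 = 20.
Step 3: U_X = R1 - n1(n1+1)/2 = 20 - 4*5/2 = 20 - 10 = 10.
       U_Y = n1*n2 - U_X = 32 - 10 = 22.
Step 4: Ties are present, so use the tie-corrected normal approximation (with continuity correction) for the p-value.
Step 5: p-value = 0.348547; compare to alpha = 0.1. fail to reject H0.

U_X = 10, p = 0.348547, fail to reject H0 at alpha = 0.1.


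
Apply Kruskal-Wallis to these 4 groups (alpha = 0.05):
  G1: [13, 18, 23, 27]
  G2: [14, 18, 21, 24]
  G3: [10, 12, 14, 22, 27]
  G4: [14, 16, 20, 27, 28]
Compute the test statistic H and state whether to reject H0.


Step 1: Combine all N = 18 observations and assign midranks.
sorted (value, group, rank): (10,G3,1), (12,G3,2), (13,G1,3), (14,G2,5), (14,G3,5), (14,G4,5), (16,G4,7), (18,G1,8.5), (18,G2,8.5), (20,G4,10), (21,G2,11), (22,G3,12), (23,G1,13), (24,G2,14), (27,G1,16), (27,G3,16), (27,G4,16), (28,G4,18)
Step 2: Sum ranks within each group.
R_1 = 40.5 (n_1 = 4)
R_2 = 38.5 (n_2 = 4)
R_3 = 36 (n_3 = 5)
R_4 = 56 (n_4 = 5)
Step 3: H = 12/(N(N+1)) * sum(R_i^2/n_i) - 3(N+1)
     = 12/(18*19) * (40.5^2/4 + 38.5^2/4 + 36^2/5 + 56^2/5) - 3*19
     = 0.035088 * 1667.03 - 57
     = 1.492105.
Step 4: Ties present; correction factor C = 1 - 54/(18^3 - 18) = 0.990712. Corrected H = 1.492105 / 0.990712 = 1.506094.
Step 5: Under H0, H ~ chi^2(3); p-value = 0.680865.
Step 6: alpha = 0.05. fail to reject H0.

H = 1.5061, df = 3, p = 0.680865, fail to reject H0.


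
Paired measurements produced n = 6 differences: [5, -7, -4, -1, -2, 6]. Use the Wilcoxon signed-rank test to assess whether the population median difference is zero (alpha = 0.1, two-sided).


Step 1: Drop any zero differences (none here) and take |d_i|.
|d| = [5, 7, 4, 1, 2, 6]
Step 2: Midrank |d_i| (ties get averaged ranks).
ranks: |5|->4, |7|->6, |4|->3, |1|->1, |2|->2, |6|->5
Step 3: Attach original signs; sum ranks with positive sign and with negative sign.
W+ = 4 + 5 = 9
W- = 6 + 3 + 1 + 2 = 12
(Check: W+ + W- = 21 should equal n(n+1)/2 = 21.)
Step 4: Test statistic W = min(W+, W-) = 9.
Step 5: No ties, so the exact null distribution over the 2^6 = 64 sign assignments gives the two-sided p-value = 0.843750.
Step 6: alpha = 0.1. fail to reject H0.

W+ = 9, W- = 12, W = min = 9, p = 0.843750, fail to reject H0.


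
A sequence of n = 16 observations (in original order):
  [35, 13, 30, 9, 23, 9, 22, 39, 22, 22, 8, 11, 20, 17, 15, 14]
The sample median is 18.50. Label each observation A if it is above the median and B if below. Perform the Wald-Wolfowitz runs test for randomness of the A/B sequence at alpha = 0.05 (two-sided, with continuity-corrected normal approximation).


Step 1: Compute median = 18.50; label A = above, B = below.
Labels in order: ABABABAAAABBABBB  (n_A = 8, n_B = 8)
Step 2: Count runs R = 10.
Step 3: Under H0 (random ordering), E[R] = 2*n_A*n_B/(n_A+n_B) + 1 = 2*8*8/16 + 1 = 9.0000.
        Var[R] = 2*n_A*n_B*(2*n_A*n_B - n_A - n_B) / ((n_A+n_B)^2 * (n_A+n_B-1)) = 14336/3840 = 3.7333.
        SD[R] = 1.9322.
Step 4: Continuity-corrected z = (R - 0.5 - E[R]) / SD[R] = (10 - 0.5 - 9.0000) / 1.9322 = 0.2588.
Step 5: Two-sided p-value via normal approximation = 2*(1 - Phi(|z|)) = 0.795809.
Step 6: alpha = 0.05. fail to reject H0.

R = 10, z = 0.2588, p = 0.795809, fail to reject H0.


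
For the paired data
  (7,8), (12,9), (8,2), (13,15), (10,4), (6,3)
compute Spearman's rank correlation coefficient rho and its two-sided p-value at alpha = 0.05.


Step 1: Rank x and y separately (midranks; no ties here).
rank(x): 7->2, 12->5, 8->3, 13->6, 10->4, 6->1
rank(y): 8->4, 9->5, 2->1, 15->6, 4->3, 3->2
Step 2: d_i = R_x(i) - R_y(i); compute d_i^2.
  (2-4)^2=4, (5-5)^2=0, (3-1)^2=4, (6-6)^2=0, (4-3)^2=1, (1-2)^2=1
sum(d^2) = 10.
Step 3: rho = 1 - 6*10 / (6*(6^2 - 1)) = 1 - 60/210 = 0.714286.
Step 4: Under H0, t = rho * sqrt((n-2)/(1-rho^2)) = 2.0412 ~ t(4).
Step 5: Two-sided p-value from the t-distribution with 4 df = 0.110787.
Step 6: alpha = 0.05. fail to reject H0.

rho = 0.7143, p = 0.110787, fail to reject H0 at alpha = 0.05.


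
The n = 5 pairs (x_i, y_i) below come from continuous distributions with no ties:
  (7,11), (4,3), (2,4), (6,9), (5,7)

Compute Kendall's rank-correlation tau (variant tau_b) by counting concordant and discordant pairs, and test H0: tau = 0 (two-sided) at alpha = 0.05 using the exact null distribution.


Step 1: Enumerate the 10 unordered pairs (i,j) with i<j and classify each by sign(x_j-x_i) * sign(y_j-y_i).
  (1,2):dx=-3,dy=-8->C; (1,3):dx=-5,dy=-7->C; (1,4):dx=-1,dy=-2->C; (1,5):dx=-2,dy=-4->C
  (2,3):dx=-2,dy=+1->D; (2,4):dx=+2,dy=+6->C; (2,5):dx=+1,dy=+4->C; (3,4):dx=+4,dy=+5->C
  (3,5):dx=+3,dy=+3->C; (4,5):dx=-1,dy=-2->C
Step 2: C = 9, D = 1, total pairs = 10.
Step 3: tau = (C - D)/(n(n-1)/2) = (9 - 1)/10 = 0.800000.
Step 4: Exact two-sided p-value (enumerate n! = 120 permutations of y under H0): p = 0.083333.
Step 5: alpha = 0.05. fail to reject H0.

tau_b = 0.8000 (C=9, D=1), p = 0.083333, fail to reject H0.


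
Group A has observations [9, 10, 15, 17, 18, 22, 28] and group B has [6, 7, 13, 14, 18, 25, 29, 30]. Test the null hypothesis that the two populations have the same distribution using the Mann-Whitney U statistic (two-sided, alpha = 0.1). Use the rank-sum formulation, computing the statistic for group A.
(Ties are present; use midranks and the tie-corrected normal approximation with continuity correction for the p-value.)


Step 1: Combine and sort all 15 observations; assign midranks.
sorted (value, group): (6,Y), (7,Y), (9,X), (10,X), (13,Y), (14,Y), (15,X), (17,X), (18,X), (18,Y), (22,X), (25,Y), (28,X), (29,Y), (30,Y)
ranks: 6->1, 7->2, 9->3, 10->4, 13->5, 14->6, 15->7, 17->8, 18->9.5, 18->9.5, 22->11, 25->12, 28->13, 29->14, 30->15
Step 2: Rank sum for X: R1 = 3 + 4 + 7 + 8 + 9.5 + 11 + 13 = 55.5.
Step 3: U_X = R1 - n1(n1+1)/2 = 55.5 - 7*8/2 = 55.5 - 28 = 27.5.
       U_Y = n1*n2 - U_X = 56 - 27.5 = 28.5.
Step 4: Ties are present, so use the tie-corrected normal approximation (with continuity correction) for the p-value.
Step 5: p-value = 1.000000; compare to alpha = 0.1. fail to reject H0.

U_X = 27.5, p = 1.000000, fail to reject H0 at alpha = 0.1.


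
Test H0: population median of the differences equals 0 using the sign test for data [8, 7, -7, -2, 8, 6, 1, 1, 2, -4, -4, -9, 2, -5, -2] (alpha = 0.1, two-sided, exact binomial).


Step 1: Discard zero differences. Original n = 15; n_eff = number of nonzero differences = 15.
Nonzero differences (with sign): +8, +7, -7, -2, +8, +6, +1, +1, +2, -4, -4, -9, +2, -5, -2
Step 2: Count signs: positive = 8, negative = 7.
Step 3: Under H0: P(positive) = 0.5, so the number of positives S ~ Bin(15, 0.5).
Step 4: Two-sided exact p-value = sum of Bin(15,0.5) probabilities at or below the observed probability = 1.000000.
Step 5: alpha = 0.1. fail to reject H0.

n_eff = 15, pos = 8, neg = 7, p = 1.000000, fail to reject H0.


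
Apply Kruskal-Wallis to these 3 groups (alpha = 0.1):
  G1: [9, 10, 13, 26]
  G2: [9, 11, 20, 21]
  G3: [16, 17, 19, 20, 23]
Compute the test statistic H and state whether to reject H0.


Step 1: Combine all N = 13 observations and assign midranks.
sorted (value, group, rank): (9,G1,1.5), (9,G2,1.5), (10,G1,3), (11,G2,4), (13,G1,5), (16,G3,6), (17,G3,7), (19,G3,8), (20,G2,9.5), (20,G3,9.5), (21,G2,11), (23,G3,12), (26,G1,13)
Step 2: Sum ranks within each group.
R_1 = 22.5 (n_1 = 4)
R_2 = 26 (n_2 = 4)
R_3 = 42.5 (n_3 = 5)
Step 3: H = 12/(N(N+1)) * sum(R_i^2/n_i) - 3(N+1)
     = 12/(13*14) * (22.5^2/4 + 26^2/4 + 42.5^2/5) - 3*14
     = 0.065934 * 656.812 - 42
     = 1.306319.
Step 4: Ties present; correction factor C = 1 - 12/(13^3 - 13) = 0.994505. Corrected H = 1.306319 / 0.994505 = 1.313536.
Step 5: Under H0, H ~ chi^2(2); p-value = 0.518525.
Step 6: alpha = 0.1. fail to reject H0.

H = 1.3135, df = 2, p = 0.518525, fail to reject H0.


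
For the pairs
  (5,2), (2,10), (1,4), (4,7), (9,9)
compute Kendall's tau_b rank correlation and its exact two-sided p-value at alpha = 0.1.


Step 1: Enumerate the 10 unordered pairs (i,j) with i<j and classify each by sign(x_j-x_i) * sign(y_j-y_i).
  (1,2):dx=-3,dy=+8->D; (1,3):dx=-4,dy=+2->D; (1,4):dx=-1,dy=+5->D; (1,5):dx=+4,dy=+7->C
  (2,3):dx=-1,dy=-6->C; (2,4):dx=+2,dy=-3->D; (2,5):dx=+7,dy=-1->D; (3,4):dx=+3,dy=+3->C
  (3,5):dx=+8,dy=+5->C; (4,5):dx=+5,dy=+2->C
Step 2: C = 5, D = 5, total pairs = 10.
Step 3: tau = (C - D)/(n(n-1)/2) = (5 - 5)/10 = 0.000000.
Step 4: Exact two-sided p-value (enumerate n! = 120 permutations of y under H0): p = 1.000000.
Step 5: alpha = 0.1. fail to reject H0.

tau_b = 0.0000 (C=5, D=5), p = 1.000000, fail to reject H0.


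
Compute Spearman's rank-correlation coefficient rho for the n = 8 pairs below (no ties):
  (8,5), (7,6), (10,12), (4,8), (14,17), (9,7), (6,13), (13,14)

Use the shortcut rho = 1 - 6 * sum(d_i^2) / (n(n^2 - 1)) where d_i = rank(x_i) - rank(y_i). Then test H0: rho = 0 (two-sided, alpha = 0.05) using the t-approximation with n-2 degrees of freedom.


Step 1: Rank x and y separately (midranks; no ties here).
rank(x): 8->4, 7->3, 10->6, 4->1, 14->8, 9->5, 6->2, 13->7
rank(y): 5->1, 6->2, 12->5, 8->4, 17->8, 7->3, 13->6, 14->7
Step 2: d_i = R_x(i) - R_y(i); compute d_i^2.
  (4-1)^2=9, (3-2)^2=1, (6-5)^2=1, (1-4)^2=9, (8-8)^2=0, (5-3)^2=4, (2-6)^2=16, (7-7)^2=0
sum(d^2) = 40.
Step 3: rho = 1 - 6*40 / (8*(8^2 - 1)) = 1 - 240/504 = 0.523810.
Step 4: Under H0, t = rho * sqrt((n-2)/(1-rho^2)) = 1.5062 ~ t(6).
Step 5: Two-sided p-value from the t-distribution with 6 df = 0.182721.
Step 6: alpha = 0.05. fail to reject H0.

rho = 0.5238, p = 0.182721, fail to reject H0 at alpha = 0.05.


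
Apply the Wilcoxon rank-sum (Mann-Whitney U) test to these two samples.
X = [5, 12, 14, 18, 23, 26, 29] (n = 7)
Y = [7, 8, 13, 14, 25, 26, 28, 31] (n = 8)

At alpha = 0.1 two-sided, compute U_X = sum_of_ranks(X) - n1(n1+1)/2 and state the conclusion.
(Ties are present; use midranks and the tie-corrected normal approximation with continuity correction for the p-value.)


Step 1: Combine and sort all 15 observations; assign midranks.
sorted (value, group): (5,X), (7,Y), (8,Y), (12,X), (13,Y), (14,X), (14,Y), (18,X), (23,X), (25,Y), (26,X), (26,Y), (28,Y), (29,X), (31,Y)
ranks: 5->1, 7->2, 8->3, 12->4, 13->5, 14->6.5, 14->6.5, 18->8, 23->9, 25->10, 26->11.5, 26->11.5, 28->13, 29->14, 31->15
Step 2: Rank sum for X: R1 = 1 + 4 + 6.5 + 8 + 9 + 11.5 + 14 = 54.
Step 3: U_X = R1 - n1(n1+1)/2 = 54 - 7*8/2 = 54 - 28 = 26.
       U_Y = n1*n2 - U_X = 56 - 26 = 30.
Step 4: Ties are present, so use the tie-corrected normal approximation (with continuity correction) for the p-value.
Step 5: p-value = 0.861942; compare to alpha = 0.1. fail to reject H0.

U_X = 26, p = 0.861942, fail to reject H0 at alpha = 0.1.


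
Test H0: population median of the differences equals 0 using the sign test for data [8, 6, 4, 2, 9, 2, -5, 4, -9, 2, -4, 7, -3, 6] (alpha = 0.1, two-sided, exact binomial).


Step 1: Discard zero differences. Original n = 14; n_eff = number of nonzero differences = 14.
Nonzero differences (with sign): +8, +6, +4, +2, +9, +2, -5, +4, -9, +2, -4, +7, -3, +6
Step 2: Count signs: positive = 10, negative = 4.
Step 3: Under H0: P(positive) = 0.5, so the number of positives S ~ Bin(14, 0.5).
Step 4: Two-sided exact p-value = sum of Bin(14,0.5) probabilities at or below the observed probability = 0.179565.
Step 5: alpha = 0.1. fail to reject H0.

n_eff = 14, pos = 10, neg = 4, p = 0.179565, fail to reject H0.


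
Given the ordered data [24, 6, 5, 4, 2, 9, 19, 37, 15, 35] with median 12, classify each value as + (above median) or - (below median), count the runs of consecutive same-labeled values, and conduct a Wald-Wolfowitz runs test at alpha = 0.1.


Step 1: Compute median = 12; label A = above, B = below.
Labels in order: ABBBBBAAAA  (n_A = 5, n_B = 5)
Step 2: Count runs R = 3.
Step 3: Under H0 (random ordering), E[R] = 2*n_A*n_B/(n_A+n_B) + 1 = 2*5*5/10 + 1 = 6.0000.
        Var[R] = 2*n_A*n_B*(2*n_A*n_B - n_A - n_B) / ((n_A+n_B)^2 * (n_A+n_B-1)) = 2000/900 = 2.2222.
        SD[R] = 1.4907.
Step 4: Continuity-corrected z = (R + 0.5 - E[R]) / SD[R] = (3 + 0.5 - 6.0000) / 1.4907 = -1.6771.
Step 5: Two-sided p-value via normal approximation = 2*(1 - Phi(|z|)) = 0.093533.
Step 6: alpha = 0.1. reject H0.

R = 3, z = -1.6771, p = 0.093533, reject H0.


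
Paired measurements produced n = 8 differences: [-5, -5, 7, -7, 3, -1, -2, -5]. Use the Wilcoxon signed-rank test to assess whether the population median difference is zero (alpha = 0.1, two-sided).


Step 1: Drop any zero differences (none here) and take |d_i|.
|d| = [5, 5, 7, 7, 3, 1, 2, 5]
Step 2: Midrank |d_i| (ties get averaged ranks).
ranks: |5|->5, |5|->5, |7|->7.5, |7|->7.5, |3|->3, |1|->1, |2|->2, |5|->5
Step 3: Attach original signs; sum ranks with positive sign and with negative sign.
W+ = 7.5 + 3 = 10.5
W- = 5 + 5 + 7.5 + 1 + 2 + 5 = 25.5
(Check: W+ + W- = 36 should equal n(n+1)/2 = 36.)
Step 4: Test statistic W = min(W+, W-) = 10.5.
Step 5: Ties in |d|, so use the tie-corrected normal approximation.
        E[W] = n(n+1)/4 = 8*9/4 = 18.
        Tie groups: |d|=5 (t=3), |d|=7 (t=2); sum(t^3 - t) = 30.
        Var[W] = n(n+1)(2n+1)/24 - sum(t^3-t)/48 = 1224/24 - 30/48 = 50.375.
        z = (W - E[W]) / sqrt(Var[W]) = (10.5 - 18) / 7.0975 = -1.0567.
        Two-sided p = 2*Phi(z) = 0.290646.
Step 6: alpha = 0.1. fail to reject H0.

W+ = 10.5, W- = 25.5, W = min = 10.5, p = 0.290646, fail to reject H0.


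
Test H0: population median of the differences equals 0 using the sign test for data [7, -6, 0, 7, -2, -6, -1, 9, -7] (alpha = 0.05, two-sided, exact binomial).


Step 1: Discard zero differences. Original n = 9; n_eff = number of nonzero differences = 8.
Nonzero differences (with sign): +7, -6, +7, -2, -6, -1, +9, -7
Step 2: Count signs: positive = 3, negative = 5.
Step 3: Under H0: P(positive) = 0.5, so the number of positives S ~ Bin(8, 0.5).
Step 4: Two-sided exact p-value = sum of Bin(8,0.5) probabilities at or below the observed probability = 0.726562.
Step 5: alpha = 0.05. fail to reject H0.

n_eff = 8, pos = 3, neg = 5, p = 0.726562, fail to reject H0.


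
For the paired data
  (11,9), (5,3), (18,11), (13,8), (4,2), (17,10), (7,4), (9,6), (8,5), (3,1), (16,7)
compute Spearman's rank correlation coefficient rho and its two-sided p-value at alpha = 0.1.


Step 1: Rank x and y separately (midranks; no ties here).
rank(x): 11->7, 5->3, 18->11, 13->8, 4->2, 17->10, 7->4, 9->6, 8->5, 3->1, 16->9
rank(y): 9->9, 3->3, 11->11, 8->8, 2->2, 10->10, 4->4, 6->6, 5->5, 1->1, 7->7
Step 2: d_i = R_x(i) - R_y(i); compute d_i^2.
  (7-9)^2=4, (3-3)^2=0, (11-11)^2=0, (8-8)^2=0, (2-2)^2=0, (10-10)^2=0, (4-4)^2=0, (6-6)^2=0, (5-5)^2=0, (1-1)^2=0, (9-7)^2=4
sum(d^2) = 8.
Step 3: rho = 1 - 6*8 / (11*(11^2 - 1)) = 1 - 48/1320 = 0.963636.
Step 4: Under H0, t = rho * sqrt((n-2)/(1-rho^2)) = 10.8186 ~ t(9).
Step 5: Two-sided p-value from the t-distribution with 9 df = 0.000002.
Step 6: alpha = 0.1. reject H0.

rho = 0.9636, p = 0.000002, reject H0 at alpha = 0.1.


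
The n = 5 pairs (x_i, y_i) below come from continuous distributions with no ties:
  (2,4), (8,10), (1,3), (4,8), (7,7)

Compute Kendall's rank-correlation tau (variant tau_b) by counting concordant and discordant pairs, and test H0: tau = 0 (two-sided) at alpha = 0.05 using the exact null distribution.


Step 1: Enumerate the 10 unordered pairs (i,j) with i<j and classify each by sign(x_j-x_i) * sign(y_j-y_i).
  (1,2):dx=+6,dy=+6->C; (1,3):dx=-1,dy=-1->C; (1,4):dx=+2,dy=+4->C; (1,5):dx=+5,dy=+3->C
  (2,3):dx=-7,dy=-7->C; (2,4):dx=-4,dy=-2->C; (2,5):dx=-1,dy=-3->C; (3,4):dx=+3,dy=+5->C
  (3,5):dx=+6,dy=+4->C; (4,5):dx=+3,dy=-1->D
Step 2: C = 9, D = 1, total pairs = 10.
Step 3: tau = (C - D)/(n(n-1)/2) = (9 - 1)/10 = 0.800000.
Step 4: Exact two-sided p-value (enumerate n! = 120 permutations of y under H0): p = 0.083333.
Step 5: alpha = 0.05. fail to reject H0.

tau_b = 0.8000 (C=9, D=1), p = 0.083333, fail to reject H0.


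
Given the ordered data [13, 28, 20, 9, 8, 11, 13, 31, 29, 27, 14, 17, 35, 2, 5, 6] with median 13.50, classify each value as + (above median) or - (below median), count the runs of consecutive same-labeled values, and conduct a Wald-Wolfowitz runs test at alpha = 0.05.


Step 1: Compute median = 13.50; label A = above, B = below.
Labels in order: BAABBBBAAAAAABBB  (n_A = 8, n_B = 8)
Step 2: Count runs R = 5.
Step 3: Under H0 (random ordering), E[R] = 2*n_A*n_B/(n_A+n_B) + 1 = 2*8*8/16 + 1 = 9.0000.
        Var[R] = 2*n_A*n_B*(2*n_A*n_B - n_A - n_B) / ((n_A+n_B)^2 * (n_A+n_B-1)) = 14336/3840 = 3.7333.
        SD[R] = 1.9322.
Step 4: Continuity-corrected z = (R + 0.5 - E[R]) / SD[R] = (5 + 0.5 - 9.0000) / 1.9322 = -1.8114.
Step 5: Two-sided p-value via normal approximation = 2*(1 - Phi(|z|)) = 0.070076.
Step 6: alpha = 0.05. fail to reject H0.

R = 5, z = -1.8114, p = 0.070076, fail to reject H0.


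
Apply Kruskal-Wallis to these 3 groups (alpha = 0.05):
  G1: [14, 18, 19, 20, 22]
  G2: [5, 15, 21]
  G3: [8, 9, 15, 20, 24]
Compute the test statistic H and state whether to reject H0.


Step 1: Combine all N = 13 observations and assign midranks.
sorted (value, group, rank): (5,G2,1), (8,G3,2), (9,G3,3), (14,G1,4), (15,G2,5.5), (15,G3,5.5), (18,G1,7), (19,G1,8), (20,G1,9.5), (20,G3,9.5), (21,G2,11), (22,G1,12), (24,G3,13)
Step 2: Sum ranks within each group.
R_1 = 40.5 (n_1 = 5)
R_2 = 17.5 (n_2 = 3)
R_3 = 33 (n_3 = 5)
Step 3: H = 12/(N(N+1)) * sum(R_i^2/n_i) - 3(N+1)
     = 12/(13*14) * (40.5^2/5 + 17.5^2/3 + 33^2/5) - 3*14
     = 0.065934 * 647.933 - 42
     = 0.720879.
Step 4: Ties present; correction factor C = 1 - 12/(13^3 - 13) = 0.994505. Corrected H = 0.720879 / 0.994505 = 0.724862.
Step 5: Under H0, H ~ chi^2(2); p-value = 0.695982.
Step 6: alpha = 0.05. fail to reject H0.

H = 0.7249, df = 2, p = 0.695982, fail to reject H0.


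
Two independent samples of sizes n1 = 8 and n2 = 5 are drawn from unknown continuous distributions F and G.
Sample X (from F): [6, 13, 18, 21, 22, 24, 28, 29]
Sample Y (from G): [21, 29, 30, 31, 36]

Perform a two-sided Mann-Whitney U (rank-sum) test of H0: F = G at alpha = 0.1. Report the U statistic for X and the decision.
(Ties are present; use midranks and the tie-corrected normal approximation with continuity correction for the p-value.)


Step 1: Combine and sort all 13 observations; assign midranks.
sorted (value, group): (6,X), (13,X), (18,X), (21,X), (21,Y), (22,X), (24,X), (28,X), (29,X), (29,Y), (30,Y), (31,Y), (36,Y)
ranks: 6->1, 13->2, 18->3, 21->4.5, 21->4.5, 22->6, 24->7, 28->8, 29->9.5, 29->9.5, 30->11, 31->12, 36->13
Step 2: Rank sum for X: R1 = 1 + 2 + 3 + 4.5 + 6 + 7 + 8 + 9.5 = 41.
Step 3: U_X = R1 - n1(n1+1)/2 = 41 - 8*9/2 = 41 - 36 = 5.
       U_Y = n1*n2 - U_X = 40 - 5 = 35.
Step 4: Ties are present, so use the tie-corrected normal approximation (with continuity correction) for the p-value.
Step 5: p-value = 0.033301; compare to alpha = 0.1. reject H0.

U_X = 5, p = 0.033301, reject H0 at alpha = 0.1.


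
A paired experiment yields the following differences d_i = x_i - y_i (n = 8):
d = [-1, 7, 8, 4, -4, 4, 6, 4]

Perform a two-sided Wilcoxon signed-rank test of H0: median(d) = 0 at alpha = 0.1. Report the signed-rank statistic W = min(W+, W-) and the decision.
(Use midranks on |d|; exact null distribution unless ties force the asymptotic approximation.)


Step 1: Drop any zero differences (none here) and take |d_i|.
|d| = [1, 7, 8, 4, 4, 4, 6, 4]
Step 2: Midrank |d_i| (ties get averaged ranks).
ranks: |1|->1, |7|->7, |8|->8, |4|->3.5, |4|->3.5, |4|->3.5, |6|->6, |4|->3.5
Step 3: Attach original signs; sum ranks with positive sign and with negative sign.
W+ = 7 + 8 + 3.5 + 3.5 + 6 + 3.5 = 31.5
W- = 1 + 3.5 = 4.5
(Check: W+ + W- = 36 should equal n(n+1)/2 = 36.)
Step 4: Test statistic W = min(W+, W-) = 4.5.
Step 5: Ties in |d|, so use the tie-corrected normal approximation.
        E[W] = n(n+1)/4 = 8*9/4 = 18.
        Tie groups: |d|=4 (t=4); sum(t^3 - t) = 60.
        Var[W] = n(n+1)(2n+1)/24 - sum(t^3-t)/48 = 1224/24 - 60/48 = 49.75.
        z = (W - E[W]) / sqrt(Var[W]) = (4.5 - 18) / 7.0534 = -1.9140.
        Two-sided p = 2*Phi(z) = 0.055623.
Step 6: alpha = 0.1. reject H0.

W+ = 31.5, W- = 4.5, W = min = 4.5, p = 0.055623, reject H0.


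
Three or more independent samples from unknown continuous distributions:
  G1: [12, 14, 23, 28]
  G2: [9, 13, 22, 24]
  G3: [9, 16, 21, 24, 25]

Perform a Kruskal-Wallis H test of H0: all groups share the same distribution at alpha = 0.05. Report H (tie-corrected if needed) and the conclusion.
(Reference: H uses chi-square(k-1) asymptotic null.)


Step 1: Combine all N = 13 observations and assign midranks.
sorted (value, group, rank): (9,G2,1.5), (9,G3,1.5), (12,G1,3), (13,G2,4), (14,G1,5), (16,G3,6), (21,G3,7), (22,G2,8), (23,G1,9), (24,G2,10.5), (24,G3,10.5), (25,G3,12), (28,G1,13)
Step 2: Sum ranks within each group.
R_1 = 30 (n_1 = 4)
R_2 = 24 (n_2 = 4)
R_3 = 37 (n_3 = 5)
Step 3: H = 12/(N(N+1)) * sum(R_i^2/n_i) - 3(N+1)
     = 12/(13*14) * (30^2/4 + 24^2/4 + 37^2/5) - 3*14
     = 0.065934 * 642.8 - 42
     = 0.382418.
Step 4: Ties present; correction factor C = 1 - 12/(13^3 - 13) = 0.994505. Corrected H = 0.382418 / 0.994505 = 0.384530.
Step 5: Under H0, H ~ chi^2(2); p-value = 0.825088.
Step 6: alpha = 0.05. fail to reject H0.

H = 0.3845, df = 2, p = 0.825088, fail to reject H0.


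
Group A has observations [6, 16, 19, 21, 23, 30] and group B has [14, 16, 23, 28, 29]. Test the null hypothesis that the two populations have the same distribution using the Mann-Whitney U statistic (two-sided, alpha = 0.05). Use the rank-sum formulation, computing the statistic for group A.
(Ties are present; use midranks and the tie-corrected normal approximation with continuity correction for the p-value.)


Step 1: Combine and sort all 11 observations; assign midranks.
sorted (value, group): (6,X), (14,Y), (16,X), (16,Y), (19,X), (21,X), (23,X), (23,Y), (28,Y), (29,Y), (30,X)
ranks: 6->1, 14->2, 16->3.5, 16->3.5, 19->5, 21->6, 23->7.5, 23->7.5, 28->9, 29->10, 30->11
Step 2: Rank sum for X: R1 = 1 + 3.5 + 5 + 6 + 7.5 + 11 = 34.
Step 3: U_X = R1 - n1(n1+1)/2 = 34 - 6*7/2 = 34 - 21 = 13.
       U_Y = n1*n2 - U_X = 30 - 13 = 17.
Step 4: Ties are present, so use the tie-corrected normal approximation (with continuity correction) for the p-value.
Step 5: p-value = 0.783228; compare to alpha = 0.05. fail to reject H0.

U_X = 13, p = 0.783228, fail to reject H0 at alpha = 0.05.


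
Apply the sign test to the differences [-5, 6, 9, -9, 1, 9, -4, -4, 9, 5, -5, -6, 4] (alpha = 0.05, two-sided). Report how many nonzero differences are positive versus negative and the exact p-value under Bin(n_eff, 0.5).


Step 1: Discard zero differences. Original n = 13; n_eff = number of nonzero differences = 13.
Nonzero differences (with sign): -5, +6, +9, -9, +1, +9, -4, -4, +9, +5, -5, -6, +4
Step 2: Count signs: positive = 7, negative = 6.
Step 3: Under H0: P(positive) = 0.5, so the number of positives S ~ Bin(13, 0.5).
Step 4: Two-sided exact p-value = sum of Bin(13,0.5) probabilities at or below the observed probability = 1.000000.
Step 5: alpha = 0.05. fail to reject H0.

n_eff = 13, pos = 7, neg = 6, p = 1.000000, fail to reject H0.


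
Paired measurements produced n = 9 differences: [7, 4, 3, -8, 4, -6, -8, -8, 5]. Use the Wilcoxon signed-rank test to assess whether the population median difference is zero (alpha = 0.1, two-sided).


Step 1: Drop any zero differences (none here) and take |d_i|.
|d| = [7, 4, 3, 8, 4, 6, 8, 8, 5]
Step 2: Midrank |d_i| (ties get averaged ranks).
ranks: |7|->6, |4|->2.5, |3|->1, |8|->8, |4|->2.5, |6|->5, |8|->8, |8|->8, |5|->4
Step 3: Attach original signs; sum ranks with positive sign and with negative sign.
W+ = 6 + 2.5 + 1 + 2.5 + 4 = 16
W- = 8 + 5 + 8 + 8 = 29
(Check: W+ + W- = 45 should equal n(n+1)/2 = 45.)
Step 4: Test statistic W = min(W+, W-) = 16.
Step 5: Ties in |d|, so use the tie-corrected normal approximation.
        E[W] = n(n+1)/4 = 9*10/4 = 22.5.
        Tie groups: |d|=4 (t=2), |d|=8 (t=3); sum(t^3 - t) = 30.
        Var[W] = n(n+1)(2n+1)/24 - sum(t^3-t)/48 = 1710/24 - 30/48 = 70.625.
        z = (W - E[W]) / sqrt(Var[W]) = (16 - 22.5) / 8.4039 = -0.7735.
        Two-sided p = 2*Phi(z) = 0.439254.
Step 6: alpha = 0.1. fail to reject H0.

W+ = 16, W- = 29, W = min = 16, p = 0.439254, fail to reject H0.


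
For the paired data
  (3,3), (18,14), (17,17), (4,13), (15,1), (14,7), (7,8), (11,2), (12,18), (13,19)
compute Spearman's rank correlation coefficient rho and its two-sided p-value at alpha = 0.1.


Step 1: Rank x and y separately (midranks; no ties here).
rank(x): 3->1, 18->10, 17->9, 4->2, 15->8, 14->7, 7->3, 11->4, 12->5, 13->6
rank(y): 3->3, 14->7, 17->8, 13->6, 1->1, 7->4, 8->5, 2->2, 18->9, 19->10
Step 2: d_i = R_x(i) - R_y(i); compute d_i^2.
  (1-3)^2=4, (10-7)^2=9, (9-8)^2=1, (2-6)^2=16, (8-1)^2=49, (7-4)^2=9, (3-5)^2=4, (4-2)^2=4, (5-9)^2=16, (6-10)^2=16
sum(d^2) = 128.
Step 3: rho = 1 - 6*128 / (10*(10^2 - 1)) = 1 - 768/990 = 0.224242.
Step 4: Under H0, t = rho * sqrt((n-2)/(1-rho^2)) = 0.6508 ~ t(8).
Step 5: Two-sided p-value from the t-distribution with 8 df = 0.533401.
Step 6: alpha = 0.1. fail to reject H0.

rho = 0.2242, p = 0.533401, fail to reject H0 at alpha = 0.1.


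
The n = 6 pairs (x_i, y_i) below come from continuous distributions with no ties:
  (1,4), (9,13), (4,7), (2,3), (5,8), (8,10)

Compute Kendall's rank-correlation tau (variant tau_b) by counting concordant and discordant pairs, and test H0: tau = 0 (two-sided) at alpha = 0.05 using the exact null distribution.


Step 1: Enumerate the 15 unordered pairs (i,j) with i<j and classify each by sign(x_j-x_i) * sign(y_j-y_i).
  (1,2):dx=+8,dy=+9->C; (1,3):dx=+3,dy=+3->C; (1,4):dx=+1,dy=-1->D; (1,5):dx=+4,dy=+4->C
  (1,6):dx=+7,dy=+6->C; (2,3):dx=-5,dy=-6->C; (2,4):dx=-7,dy=-10->C; (2,5):dx=-4,dy=-5->C
  (2,6):dx=-1,dy=-3->C; (3,4):dx=-2,dy=-4->C; (3,5):dx=+1,dy=+1->C; (3,6):dx=+4,dy=+3->C
  (4,5):dx=+3,dy=+5->C; (4,6):dx=+6,dy=+7->C; (5,6):dx=+3,dy=+2->C
Step 2: C = 14, D = 1, total pairs = 15.
Step 3: tau = (C - D)/(n(n-1)/2) = (14 - 1)/15 = 0.866667.
Step 4: Exact two-sided p-value (enumerate n! = 720 permutations of y under H0): p = 0.016667.
Step 5: alpha = 0.05. reject H0.

tau_b = 0.8667 (C=14, D=1), p = 0.016667, reject H0.


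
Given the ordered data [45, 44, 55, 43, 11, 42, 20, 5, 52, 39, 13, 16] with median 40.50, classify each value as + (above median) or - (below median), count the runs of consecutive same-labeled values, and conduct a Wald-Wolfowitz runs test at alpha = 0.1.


Step 1: Compute median = 40.50; label A = above, B = below.
Labels in order: AAAABABBABBB  (n_A = 6, n_B = 6)
Step 2: Count runs R = 6.
Step 3: Under H0 (random ordering), E[R] = 2*n_A*n_B/(n_A+n_B) + 1 = 2*6*6/12 + 1 = 7.0000.
        Var[R] = 2*n_A*n_B*(2*n_A*n_B - n_A - n_B) / ((n_A+n_B)^2 * (n_A+n_B-1)) = 4320/1584 = 2.7273.
        SD[R] = 1.6514.
Step 4: Continuity-corrected z = (R + 0.5 - E[R]) / SD[R] = (6 + 0.5 - 7.0000) / 1.6514 = -0.3028.
Step 5: Two-sided p-value via normal approximation = 2*(1 - Phi(|z|)) = 0.762069.
Step 6: alpha = 0.1. fail to reject H0.

R = 6, z = -0.3028, p = 0.762069, fail to reject H0.


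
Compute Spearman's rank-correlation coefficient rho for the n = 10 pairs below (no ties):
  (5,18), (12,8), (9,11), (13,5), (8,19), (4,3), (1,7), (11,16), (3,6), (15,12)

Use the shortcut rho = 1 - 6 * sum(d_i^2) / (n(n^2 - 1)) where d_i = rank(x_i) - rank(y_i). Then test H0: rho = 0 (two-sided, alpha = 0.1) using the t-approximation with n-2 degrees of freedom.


Step 1: Rank x and y separately (midranks; no ties here).
rank(x): 5->4, 12->8, 9->6, 13->9, 8->5, 4->3, 1->1, 11->7, 3->2, 15->10
rank(y): 18->9, 8->5, 11->6, 5->2, 19->10, 3->1, 7->4, 16->8, 6->3, 12->7
Step 2: d_i = R_x(i) - R_y(i); compute d_i^2.
  (4-9)^2=25, (8-5)^2=9, (6-6)^2=0, (9-2)^2=49, (5-10)^2=25, (3-1)^2=4, (1-4)^2=9, (7-8)^2=1, (2-3)^2=1, (10-7)^2=9
sum(d^2) = 132.
Step 3: rho = 1 - 6*132 / (10*(10^2 - 1)) = 1 - 792/990 = 0.200000.
Step 4: Under H0, t = rho * sqrt((n-2)/(1-rho^2)) = 0.5774 ~ t(8).
Step 5: Two-sided p-value from the t-distribution with 8 df = 0.579584.
Step 6: alpha = 0.1. fail to reject H0.

rho = 0.2000, p = 0.579584, fail to reject H0 at alpha = 0.1.


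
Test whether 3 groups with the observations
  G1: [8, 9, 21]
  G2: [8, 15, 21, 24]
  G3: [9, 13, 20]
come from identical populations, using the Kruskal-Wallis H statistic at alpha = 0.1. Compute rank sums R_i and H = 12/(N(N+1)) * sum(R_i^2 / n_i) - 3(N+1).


Step 1: Combine all N = 10 observations and assign midranks.
sorted (value, group, rank): (8,G1,1.5), (8,G2,1.5), (9,G1,3.5), (9,G3,3.5), (13,G3,5), (15,G2,6), (20,G3,7), (21,G1,8.5), (21,G2,8.5), (24,G2,10)
Step 2: Sum ranks within each group.
R_1 = 13.5 (n_1 = 3)
R_2 = 26 (n_2 = 4)
R_3 = 15.5 (n_3 = 3)
Step 3: H = 12/(N(N+1)) * sum(R_i^2/n_i) - 3(N+1)
     = 12/(10*11) * (13.5^2/3 + 26^2/4 + 15.5^2/3) - 3*11
     = 0.109091 * 309.833 - 33
     = 0.800000.
Step 4: Ties present; correction factor C = 1 - 18/(10^3 - 10) = 0.981818. Corrected H = 0.800000 / 0.981818 = 0.814815.
Step 5: Under H0, H ~ chi^2(2); p-value = 0.665373.
Step 6: alpha = 0.1. fail to reject H0.

H = 0.8148, df = 2, p = 0.665373, fail to reject H0.


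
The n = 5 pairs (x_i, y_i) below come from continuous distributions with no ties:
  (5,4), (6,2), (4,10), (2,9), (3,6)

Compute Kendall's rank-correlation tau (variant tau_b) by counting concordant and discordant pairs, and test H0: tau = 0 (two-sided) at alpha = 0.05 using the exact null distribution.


Step 1: Enumerate the 10 unordered pairs (i,j) with i<j and classify each by sign(x_j-x_i) * sign(y_j-y_i).
  (1,2):dx=+1,dy=-2->D; (1,3):dx=-1,dy=+6->D; (1,4):dx=-3,dy=+5->D; (1,5):dx=-2,dy=+2->D
  (2,3):dx=-2,dy=+8->D; (2,4):dx=-4,dy=+7->D; (2,5):dx=-3,dy=+4->D; (3,4):dx=-2,dy=-1->C
  (3,5):dx=-1,dy=-4->C; (4,5):dx=+1,dy=-3->D
Step 2: C = 2, D = 8, total pairs = 10.
Step 3: tau = (C - D)/(n(n-1)/2) = (2 - 8)/10 = -0.600000.
Step 4: Exact two-sided p-value (enumerate n! = 120 permutations of y under H0): p = 0.233333.
Step 5: alpha = 0.05. fail to reject H0.

tau_b = -0.6000 (C=2, D=8), p = 0.233333, fail to reject H0.


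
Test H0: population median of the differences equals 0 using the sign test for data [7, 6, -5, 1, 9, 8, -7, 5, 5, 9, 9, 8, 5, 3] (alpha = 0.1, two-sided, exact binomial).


Step 1: Discard zero differences. Original n = 14; n_eff = number of nonzero differences = 14.
Nonzero differences (with sign): +7, +6, -5, +1, +9, +8, -7, +5, +5, +9, +9, +8, +5, +3
Step 2: Count signs: positive = 12, negative = 2.
Step 3: Under H0: P(positive) = 0.5, so the number of positives S ~ Bin(14, 0.5).
Step 4: Two-sided exact p-value = sum of Bin(14,0.5) probabilities at or below the observed probability = 0.012939.
Step 5: alpha = 0.1. reject H0.

n_eff = 14, pos = 12, neg = 2, p = 0.012939, reject H0.


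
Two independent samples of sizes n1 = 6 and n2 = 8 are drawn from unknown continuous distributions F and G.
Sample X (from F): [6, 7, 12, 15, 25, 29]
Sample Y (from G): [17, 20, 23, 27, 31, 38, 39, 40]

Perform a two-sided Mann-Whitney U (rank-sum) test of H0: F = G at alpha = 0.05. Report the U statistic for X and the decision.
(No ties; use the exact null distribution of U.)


Step 1: Combine and sort all 14 observations; assign midranks.
sorted (value, group): (6,X), (7,X), (12,X), (15,X), (17,Y), (20,Y), (23,Y), (25,X), (27,Y), (29,X), (31,Y), (38,Y), (39,Y), (40,Y)
ranks: 6->1, 7->2, 12->3, 15->4, 17->5, 20->6, 23->7, 25->8, 27->9, 29->10, 31->11, 38->12, 39->13, 40->14
Step 2: Rank sum for X: R1 = 1 + 2 + 3 + 4 + 8 + 10 = 28.
Step 3: U_X = R1 - n1(n1+1)/2 = 28 - 6*7/2 = 28 - 21 = 7.
       U_Y = n1*n2 - U_X = 48 - 7 = 41.
Step 4: No ties, so the exact null distribution of U (based on enumerating the C(14,6) = 3003 equally likely rank assignments) gives the two-sided p-value.
Step 5: p-value = 0.029304; compare to alpha = 0.05. reject H0.

U_X = 7, p = 0.029304, reject H0 at alpha = 0.05.


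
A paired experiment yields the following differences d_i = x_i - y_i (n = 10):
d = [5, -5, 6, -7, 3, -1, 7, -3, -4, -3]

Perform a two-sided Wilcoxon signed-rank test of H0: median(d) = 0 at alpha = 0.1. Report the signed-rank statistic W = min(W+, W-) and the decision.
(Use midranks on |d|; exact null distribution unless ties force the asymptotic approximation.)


Step 1: Drop any zero differences (none here) and take |d_i|.
|d| = [5, 5, 6, 7, 3, 1, 7, 3, 4, 3]
Step 2: Midrank |d_i| (ties get averaged ranks).
ranks: |5|->6.5, |5|->6.5, |6|->8, |7|->9.5, |3|->3, |1|->1, |7|->9.5, |3|->3, |4|->5, |3|->3
Step 3: Attach original signs; sum ranks with positive sign and with negative sign.
W+ = 6.5 + 8 + 3 + 9.5 = 27
W- = 6.5 + 9.5 + 1 + 3 + 5 + 3 = 28
(Check: W+ + W- = 55 should equal n(n+1)/2 = 55.)
Step 4: Test statistic W = min(W+, W-) = 27.
Step 5: Ties in |d|, so use the tie-corrected normal approximation.
        E[W] = n(n+1)/4 = 10*11/4 = 27.5.
        Tie groups: |d|=3 (t=3), |d|=5 (t=2), |d|=7 (t=2); sum(t^3 - t) = 36.
        Var[W] = n(n+1)(2n+1)/24 - sum(t^3-t)/48 = 2310/24 - 36/48 = 95.5.
        z = (W - E[W]) / sqrt(Var[W]) = (27 - 27.5) / 9.7724 = -0.0512.
        Two-sided p = 2*Phi(z) = 0.959194.
Step 6: alpha = 0.1. fail to reject H0.

W+ = 27, W- = 28, W = min = 27, p = 0.959194, fail to reject H0.


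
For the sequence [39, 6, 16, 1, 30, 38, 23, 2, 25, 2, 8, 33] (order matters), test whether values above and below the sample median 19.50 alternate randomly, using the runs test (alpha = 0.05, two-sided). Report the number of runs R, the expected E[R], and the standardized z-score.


Step 1: Compute median = 19.50; label A = above, B = below.
Labels in order: ABBBAAABABBA  (n_A = 6, n_B = 6)
Step 2: Count runs R = 7.
Step 3: Under H0 (random ordering), E[R] = 2*n_A*n_B/(n_A+n_B) + 1 = 2*6*6/12 + 1 = 7.0000.
        Var[R] = 2*n_A*n_B*(2*n_A*n_B - n_A - n_B) / ((n_A+n_B)^2 * (n_A+n_B-1)) = 4320/1584 = 2.7273.
        SD[R] = 1.6514.
Step 4: R = E[R], so z = 0 with no continuity correction.
Step 5: Two-sided p-value via normal approximation = 2*(1 - Phi(|z|)) = 1.000000.
Step 6: alpha = 0.05. fail to reject H0.

R = 7, z = 0.0000, p = 1.000000, fail to reject H0.


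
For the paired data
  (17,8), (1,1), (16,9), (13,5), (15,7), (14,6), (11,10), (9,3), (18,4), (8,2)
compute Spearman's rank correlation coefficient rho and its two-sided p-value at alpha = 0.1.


Step 1: Rank x and y separately (midranks; no ties here).
rank(x): 17->9, 1->1, 16->8, 13->5, 15->7, 14->6, 11->4, 9->3, 18->10, 8->2
rank(y): 8->8, 1->1, 9->9, 5->5, 7->7, 6->6, 10->10, 3->3, 4->4, 2->2
Step 2: d_i = R_x(i) - R_y(i); compute d_i^2.
  (9-8)^2=1, (1-1)^2=0, (8-9)^2=1, (5-5)^2=0, (7-7)^2=0, (6-6)^2=0, (4-10)^2=36, (3-3)^2=0, (10-4)^2=36, (2-2)^2=0
sum(d^2) = 74.
Step 3: rho = 1 - 6*74 / (10*(10^2 - 1)) = 1 - 444/990 = 0.551515.
Step 4: Under H0, t = rho * sqrt((n-2)/(1-rho^2)) = 1.8700 ~ t(8).
Step 5: Two-sided p-value from the t-distribution with 8 df = 0.098401.
Step 6: alpha = 0.1. reject H0.

rho = 0.5515, p = 0.098401, reject H0 at alpha = 0.1.


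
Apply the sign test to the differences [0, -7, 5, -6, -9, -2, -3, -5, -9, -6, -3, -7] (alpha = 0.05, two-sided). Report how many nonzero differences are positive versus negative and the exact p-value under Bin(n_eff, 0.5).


Step 1: Discard zero differences. Original n = 12; n_eff = number of nonzero differences = 11.
Nonzero differences (with sign): -7, +5, -6, -9, -2, -3, -5, -9, -6, -3, -7
Step 2: Count signs: positive = 1, negative = 10.
Step 3: Under H0: P(positive) = 0.5, so the number of positives S ~ Bin(11, 0.5).
Step 4: Two-sided exact p-value = sum of Bin(11,0.5) probabilities at or below the observed probability = 0.011719.
Step 5: alpha = 0.05. reject H0.

n_eff = 11, pos = 1, neg = 10, p = 0.011719, reject H0.


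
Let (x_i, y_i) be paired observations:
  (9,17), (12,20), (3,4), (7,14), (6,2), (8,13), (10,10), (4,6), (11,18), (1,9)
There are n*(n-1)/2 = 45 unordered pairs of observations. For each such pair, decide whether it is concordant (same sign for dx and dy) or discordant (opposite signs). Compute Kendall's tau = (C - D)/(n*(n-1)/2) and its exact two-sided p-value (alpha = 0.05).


Step 1: Enumerate the 45 unordered pairs (i,j) with i<j and classify each by sign(x_j-x_i) * sign(y_j-y_i).
  (1,2):dx=+3,dy=+3->C; (1,3):dx=-6,dy=-13->C; (1,4):dx=-2,dy=-3->C; (1,5):dx=-3,dy=-15->C
  (1,6):dx=-1,dy=-4->C; (1,7):dx=+1,dy=-7->D; (1,8):dx=-5,dy=-11->C; (1,9):dx=+2,dy=+1->C
  (1,10):dx=-8,dy=-8->C; (2,3):dx=-9,dy=-16->C; (2,4):dx=-5,dy=-6->C; (2,5):dx=-6,dy=-18->C
  (2,6):dx=-4,dy=-7->C; (2,7):dx=-2,dy=-10->C; (2,8):dx=-8,dy=-14->C; (2,9):dx=-1,dy=-2->C
  (2,10):dx=-11,dy=-11->C; (3,4):dx=+4,dy=+10->C; (3,5):dx=+3,dy=-2->D; (3,6):dx=+5,dy=+9->C
  (3,7):dx=+7,dy=+6->C; (3,8):dx=+1,dy=+2->C; (3,9):dx=+8,dy=+14->C; (3,10):dx=-2,dy=+5->D
  (4,5):dx=-1,dy=-12->C; (4,6):dx=+1,dy=-1->D; (4,7):dx=+3,dy=-4->D; (4,8):dx=-3,dy=-8->C
  (4,9):dx=+4,dy=+4->C; (4,10):dx=-6,dy=-5->C; (5,6):dx=+2,dy=+11->C; (5,7):dx=+4,dy=+8->C
  (5,8):dx=-2,dy=+4->D; (5,9):dx=+5,dy=+16->C; (5,10):dx=-5,dy=+7->D; (6,7):dx=+2,dy=-3->D
  (6,8):dx=-4,dy=-7->C; (6,9):dx=+3,dy=+5->C; (6,10):dx=-7,dy=-4->C; (7,8):dx=-6,dy=-4->C
  (7,9):dx=+1,dy=+8->C; (7,10):dx=-9,dy=-1->C; (8,9):dx=+7,dy=+12->C; (8,10):dx=-3,dy=+3->D
  (9,10):dx=-10,dy=-9->C
Step 2: C = 36, D = 9, total pairs = 45.
Step 3: tau = (C - D)/(n(n-1)/2) = (36 - 9)/45 = 0.600000.
Step 4: Exact two-sided p-value (enumerate n! = 3628800 permutations of y under H0): p = 0.016666.
Step 5: alpha = 0.05. reject H0.

tau_b = 0.6000 (C=36, D=9), p = 0.016666, reject H0.


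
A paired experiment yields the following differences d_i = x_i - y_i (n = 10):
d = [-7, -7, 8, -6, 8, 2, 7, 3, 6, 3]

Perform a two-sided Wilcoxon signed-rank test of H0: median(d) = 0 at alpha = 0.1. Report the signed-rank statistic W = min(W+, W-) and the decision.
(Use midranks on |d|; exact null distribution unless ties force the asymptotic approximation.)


Step 1: Drop any zero differences (none here) and take |d_i|.
|d| = [7, 7, 8, 6, 8, 2, 7, 3, 6, 3]
Step 2: Midrank |d_i| (ties get averaged ranks).
ranks: |7|->7, |7|->7, |8|->9.5, |6|->4.5, |8|->9.5, |2|->1, |7|->7, |3|->2.5, |6|->4.5, |3|->2.5
Step 3: Attach original signs; sum ranks with positive sign and with negative sign.
W+ = 9.5 + 9.5 + 1 + 7 + 2.5 + 4.5 + 2.5 = 36.5
W- = 7 + 7 + 4.5 = 18.5
(Check: W+ + W- = 55 should equal n(n+1)/2 = 55.)
Step 4: Test statistic W = min(W+, W-) = 18.5.
Step 5: Ties in |d|, so use the tie-corrected normal approximation.
        E[W] = n(n+1)/4 = 10*11/4 = 27.5.
        Tie groups: |d|=3 (t=2), |d|=6 (t=2), |d|=7 (t=3), |d|=8 (t=2); sum(t^3 - t) = 42.
        Var[W] = n(n+1)(2n+1)/24 - sum(t^3-t)/48 = 2310/24 - 42/48 = 95.375.
        z = (W - E[W]) / sqrt(Var[W]) = (18.5 - 27.5) / 9.7660 = -0.9216.
        Two-sided p = 2*Phi(z) = 0.356756.
Step 6: alpha = 0.1. fail to reject H0.

W+ = 36.5, W- = 18.5, W = min = 18.5, p = 0.356756, fail to reject H0.
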